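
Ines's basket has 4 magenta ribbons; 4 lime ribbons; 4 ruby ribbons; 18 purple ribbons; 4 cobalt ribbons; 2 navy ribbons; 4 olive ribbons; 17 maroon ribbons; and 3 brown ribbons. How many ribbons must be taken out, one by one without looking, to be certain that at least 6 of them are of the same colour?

36

By pigeonhole, the 9 colours are the holes; the ribbons drawn are the pigeons.
To avoid 6 of any one colour, the worst case takes at most 5 of each colour, or every ribbon of a colour that has fewer than 5.
That gives 4 + 4 + 4 + 5 + 4 + 2 + 4 + 5 + 3 = 35 ribbons with no colour reaching 6.
The next ribbon forces some colour to 6, so 35 + 1 = 36.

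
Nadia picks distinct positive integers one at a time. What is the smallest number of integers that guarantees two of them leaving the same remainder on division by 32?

By the pigeonhole principle, the 32 residue classes mod 32 are the pigeonholes.
With 32 integers one could put 1 in each residue class and have no class reach 2.
The 33rd integer pushes some class to 2, so 32·1 + 1 = 33.

33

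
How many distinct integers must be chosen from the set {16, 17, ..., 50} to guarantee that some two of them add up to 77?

24

Two chosen integers sum to 77 exactly when both halves of some pair {x, 77−x} with 27 ≤ x ≤ 77−x ≤ 50 are chosen — 12 such pairs.
The remaining 11 elements (those with no distinct partner in range) can never complete a 77-sum, so the worst case takes all of them and one from each pair: 11 + 12 = 23.
The 24th integer has to be the second member of some pair, so 23 + 1 = 24.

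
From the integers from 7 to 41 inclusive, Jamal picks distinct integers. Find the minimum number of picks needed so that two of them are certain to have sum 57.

23

A set avoiding the sum 57 can contain at most one of each pair {x, 57−x}, plus the 9 elements whose complement lies outside the range.
The integers 7, …, 28 (22 of them) are such a set: any two sum to at least 7+8 = 15 and at most 27+28 = 55 < 57.
Any 23rd integer completes one of the 13 pairs, so 23 choices force a sum of 57.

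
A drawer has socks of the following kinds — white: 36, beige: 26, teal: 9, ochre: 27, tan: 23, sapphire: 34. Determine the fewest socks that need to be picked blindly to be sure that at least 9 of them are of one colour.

An adversary could hand out at most 8 socks per colour: 8 + 8 + 8 + 8 + 8 + 8 = 48 socks and still no colour has 9.
One more sock lands in a colour already at 8, so 49 draws are enough and 48 are not.

49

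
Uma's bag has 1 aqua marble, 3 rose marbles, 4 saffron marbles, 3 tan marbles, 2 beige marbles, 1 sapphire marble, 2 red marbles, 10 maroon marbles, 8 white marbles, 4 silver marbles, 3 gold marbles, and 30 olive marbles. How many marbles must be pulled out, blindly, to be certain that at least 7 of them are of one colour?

42

Pigeonhole: put each drawn marble into a box by colour. The largest draw with every box below 7 takes min(count, 6) from each colour; colours with fewer than 6 contribute all they have.
Σ min(cᵢ, 6) = 1 + 3 + 4 + 3 + 2 + 1 + 2 + 6 + 6 + 4 + 3 + 6 = 41.
Draw number 41 + 1 = 42 must push one box to 7.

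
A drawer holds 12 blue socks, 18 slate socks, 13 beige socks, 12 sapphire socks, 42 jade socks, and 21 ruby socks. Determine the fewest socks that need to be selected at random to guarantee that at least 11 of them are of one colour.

The 6 colours are the holes; the socks drawn are the pigeons.
To avoid 11 of any one colour, the worst case takes at most 10 of each colour.
That gives 10 + 10 + 10 + 10 + 10 + 10 = 60 socks with no colour reaching 11.
The next sock forces some colour to 11, so 60 + 1 = 61.

61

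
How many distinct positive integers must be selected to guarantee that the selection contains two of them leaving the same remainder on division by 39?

The 39 residue classes mod 39 are the pigeonholes.
With 39 integers one could put 1 in each residue class and have no class reach 2.
The 40th integer pushes some class to 2, so 39·1 + 1 = 40.

40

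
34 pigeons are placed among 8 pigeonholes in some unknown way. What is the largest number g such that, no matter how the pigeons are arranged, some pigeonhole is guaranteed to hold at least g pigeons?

5

By pigeonhole, the 8 pigeonholes are the holes and the 34 pigeons are the pigeons.
If every pigeonhole held at most 4 pigeons, the total would be at most 8 × 4 = 32, which is less than 34.
So some pigeonhole holds at least ⌈34/8⌉ = 5 pigeons.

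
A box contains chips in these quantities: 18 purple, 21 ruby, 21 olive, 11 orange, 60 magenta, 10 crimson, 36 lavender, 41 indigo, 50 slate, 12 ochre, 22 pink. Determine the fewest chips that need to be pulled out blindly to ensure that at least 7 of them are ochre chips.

In the worst case for collecting ochre chips, every non-ochre chip comes out first.
There are 18 + 21 + 21 + 11 + 60 + 10 + 36 + 41 + 50 + 22 = 290 non-ochre chips altogether.
After those, each further chip must be ochre, so 290 + 7 = 297 draws guarantee 7 ochre chips.

297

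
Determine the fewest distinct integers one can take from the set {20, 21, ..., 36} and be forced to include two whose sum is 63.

13

Two chosen integers sum to 63 exactly when both halves of some pair {x, 63−x} with 27 ≤ x ≤ 63−x ≤ 36 are chosen — 5 such pairs.
The remaining 7 elements (those with no distinct partner in range) can never complete a 63-sum, so the worst case takes all of them and one from each pair: 7 + 5 = 12.
By pigeonhole, the 13th integer has to be the second member of some pair, so 12 + 1 = 13.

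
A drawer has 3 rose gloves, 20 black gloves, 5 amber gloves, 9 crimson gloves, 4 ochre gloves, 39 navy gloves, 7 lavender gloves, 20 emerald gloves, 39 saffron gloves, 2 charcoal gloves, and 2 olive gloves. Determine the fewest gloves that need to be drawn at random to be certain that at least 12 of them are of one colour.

77

The 11 colours are the holes; the gloves drawn are the pigeons.
To avoid 12 of any one colour, the worst case takes at most 11 of each colour, or every glove of a colour that has fewer than 11.
That gives 3 + 11 + 5 + 9 + 4 + 11 + 7 + 11 + 11 + 2 + 2 = 76 gloves with no colour reaching 12.
The next glove forces some colour to 12, so 76 + 1 = 77.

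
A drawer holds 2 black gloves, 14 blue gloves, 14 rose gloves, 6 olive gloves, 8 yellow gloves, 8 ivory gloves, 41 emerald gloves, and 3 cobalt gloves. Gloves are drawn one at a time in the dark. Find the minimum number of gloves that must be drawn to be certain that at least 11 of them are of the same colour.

Pigeonhole: put each drawn glove into a box by colour. The largest draw with every box below 11 takes min(count, 10) from each colour; colours with fewer than 10 contribute all they have.
Σ min(cᵢ, 10) = 2 + 10 + 10 + 6 + 8 + 8 + 10 + 3 = 57.
Draw number 57 + 1 = 58 must push one box to 11.

58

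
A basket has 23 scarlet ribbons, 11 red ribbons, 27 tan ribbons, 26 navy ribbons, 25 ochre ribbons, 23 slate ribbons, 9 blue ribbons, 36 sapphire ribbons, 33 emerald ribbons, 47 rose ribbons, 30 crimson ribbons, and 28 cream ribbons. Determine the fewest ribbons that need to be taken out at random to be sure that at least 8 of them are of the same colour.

85

By the pigeonhole principle, put each drawn ribbon into a box by colour. The largest draw with every box below 8 takes min(count, 7) from each colour.
Σ min(cᵢ, 7) = 7 + 7 + 7 + 7 + 7 + 7 + 7 + 7 + 7 + 7 + 7 + 7 = 84.
Draw number 84 + 1 = 85 must push one box to 8.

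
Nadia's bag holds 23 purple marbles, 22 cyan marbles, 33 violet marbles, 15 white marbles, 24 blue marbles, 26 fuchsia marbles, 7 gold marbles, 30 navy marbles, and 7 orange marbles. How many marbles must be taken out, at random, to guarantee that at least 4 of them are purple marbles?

168

In the worst case for collecting purple marbles, every non-purple marble comes out first.
There are 22 + 33 + 15 + 24 + 26 + 7 + 30 + 7 = 164 non-purple marbles altogether.
After those, each further marble must be purple, so 164 + 4 = 168 draws guarantee 4 purple marbles.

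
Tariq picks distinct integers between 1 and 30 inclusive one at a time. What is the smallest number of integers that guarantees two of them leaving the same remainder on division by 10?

11

The 10 residue classes mod 10 are the pigeonholes.
With 10 integers one could put 1 in each residue class and have no class reach 2.
The 11th integer pushes some class to 2, so 10·1 + 1 = 11.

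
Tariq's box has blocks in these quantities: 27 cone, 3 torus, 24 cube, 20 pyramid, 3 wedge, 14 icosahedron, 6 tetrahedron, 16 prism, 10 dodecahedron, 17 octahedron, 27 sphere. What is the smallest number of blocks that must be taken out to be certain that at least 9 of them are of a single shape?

77

Pigeonhole: put each drawn block into a box by shape. The largest draw with every box below 9 takes min(count, 8) from each shape; shapes with fewer than 8 contribute all they have.
Σ min(cᵢ, 8) = 8 + 3 + 8 + 8 + 3 + 8 + 6 + 8 + 8 + 8 + 8 = 76.
Draw number 76 + 1 = 77 must push one box to 9.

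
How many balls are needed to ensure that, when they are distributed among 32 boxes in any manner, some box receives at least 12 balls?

With 352 balls one could put exactly 11 in each of the 32 boxes, and no box would reach 12.
One more ball must land in a box that already has 11, giving it 12.
So 32 × 11 + 1 = 353 balls are required.

353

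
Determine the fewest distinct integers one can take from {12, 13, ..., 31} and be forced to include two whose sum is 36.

Group the elements by complementary pair {x, 36−x}: {12,24}, {13,23}, {14,22}, …, giving 6 two-element pairs, the single value 18 (it cannot pair with itself since the integers are distinct), and 7 integers whose partner 36−x falls outside [12,31].
Treating each of those 14 groups as a pigeonhole, one can pick one integer per group — 14 integers — with no two summing to 36.
The 15th integer lands in an occupied pair, forcing a sum of 36.

15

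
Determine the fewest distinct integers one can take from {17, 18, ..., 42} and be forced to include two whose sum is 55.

Group the elements by complementary pair {x, 55−x}: {17,38}, {18,37}, {19,36}, …, giving 11 two-element pairs and 4 integers whose partner 55−x falls outside [17,42].
By pigeonhole, treating each of those 15 groups as a pigeonhole, one can pick one integer per group — 15 integers — with no two summing to 55.
The 16th integer lands in an occupied pair, forcing a sum of 55.

16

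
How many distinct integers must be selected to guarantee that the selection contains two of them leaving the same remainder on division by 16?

The 16 residue classes mod 16 are the pigeonholes.
With 16 integers one could put 1 in each residue class and have no class reach 2.
The 17th integer pushes some class to 2, so 16·1 + 1 = 17.

17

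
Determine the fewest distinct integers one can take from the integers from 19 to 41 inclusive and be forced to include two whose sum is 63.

A set avoiding the sum 63 can contain at most one of each pair {x, 63−x}, plus the 3 elements whose complement lies outside the range.
The integers 19, …, 31 (13 of them) are such a set: any two sum to at least 19+20 = 39 and at most 30+31 = 61 < 63.
By the pigeonhole principle, any 14th integer completes one of the 10 pairs, so 14 choices force a sum of 63.

14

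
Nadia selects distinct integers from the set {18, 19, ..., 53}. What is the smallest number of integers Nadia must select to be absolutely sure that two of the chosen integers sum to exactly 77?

Two chosen integers sum to 77 exactly when both halves of some pair {x, 77−x} with 24 ≤ x ≤ 77−x ≤ 53 are chosen — 15 such pairs.
The remaining 6 elements (those with no distinct partner in range) can never complete a 77-sum, so the worst case takes all of them and one from each pair: 6 + 15 = 21.
By the pigeonhole principle, the 22nd integer has to be the second member of some pair, so 21 + 1 = 22.

22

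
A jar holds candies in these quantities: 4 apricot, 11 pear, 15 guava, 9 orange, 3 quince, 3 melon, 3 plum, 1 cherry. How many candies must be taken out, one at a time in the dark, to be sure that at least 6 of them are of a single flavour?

30

Put each drawn candy into a box by flavour. The largest draw with every box below 6 takes min(count, 5) from each flavour; flavours with fewer than 5 contribute all they have.
Σ min(cᵢ, 5) = 4 + 5 + 5 + 5 + 3 + 3 + 3 + 1 = 29.
Draw number 29 + 1 = 30 must push one box to 6.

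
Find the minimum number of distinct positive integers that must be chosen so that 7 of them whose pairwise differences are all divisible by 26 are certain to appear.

Integers whose pairwise differences are multiples of 26 are exactly those sharing a remainder mod 26. By the pigeonhole principle, the 26 residue classes mod 26 are the pigeonholes.
With 156 integers one could put 6 in each residue class and have no class reach 7.
The 157th integer pushes some class to 7, so 26·6 + 1 = 157.

157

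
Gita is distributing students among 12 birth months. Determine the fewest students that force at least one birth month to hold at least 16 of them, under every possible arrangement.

181

With 180 students one could put exactly 15 in each of the 12 birth months, and no birth month would reach 16.
By pigeonhole, one more student must land in a birth month that already has 15, giving it 16.
So 12 × 15 + 1 = 181 students are required.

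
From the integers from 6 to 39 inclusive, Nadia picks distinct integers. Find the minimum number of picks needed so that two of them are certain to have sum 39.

21

Group the elements by complementary pair {x, 39−x}: {6,33}, {7,32}, {8,31}, …, giving 14 two-element pairs and 6 integers whose partner 39−x falls outside [6,39].
By the pigeonhole principle, treating each of those 20 groups as a pigeonhole, one can pick one integer per group — 20 integers — with no two summing to 39.
The 21st integer lands in an occupied pair, forcing a sum of 39.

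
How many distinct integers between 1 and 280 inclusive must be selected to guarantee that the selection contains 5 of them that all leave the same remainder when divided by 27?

By the pigeonhole principle, the 27 residue classes mod 27 are the pigeonholes.
With 108 integers one could put 4 in each residue class and have no class reach 5.
The 109th integer pushes some class to 5, so 27·4 + 1 = 109.

109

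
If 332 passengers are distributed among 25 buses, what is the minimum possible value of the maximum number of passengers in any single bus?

The 25 buses are the holes and the 332 passengers are the pigeons.
If every bus held at most 13 passengers, the total would be at most 25 × 13 = 325, which is less than 332.
So some bus holds at least ⌈332/25⌉ = 14 passengers.

14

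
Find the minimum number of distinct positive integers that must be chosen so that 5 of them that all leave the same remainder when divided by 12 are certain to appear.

The 12 residue classes mod 12 are the pigeonholes.
With 48 integers one could put 4 in each residue class and have no class reach 5.
The 49th integer pushes some class to 5, so 12·4 + 1 = 49.

49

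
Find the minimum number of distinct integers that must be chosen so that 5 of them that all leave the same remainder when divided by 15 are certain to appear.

61

The 15 residue classes mod 15 are the pigeonholes.
With 60 integers one could put 4 in each residue class and have no class reach 5.
The 61st integer pushes some class to 5, so 15·4 + 1 = 61.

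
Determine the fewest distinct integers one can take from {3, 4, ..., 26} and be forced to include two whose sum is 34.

16

A set avoiding the sum 34 can contain at most one of each pair {x, 34−x}, plus the 6 elements whose complement lies outside the range or equal to its own complement.
The integers 3, …, 17 (15 of them) are such a set: any two sum to at least 3+4 = 7 and at most 16+17 = 33 < 34.
Pigeonhole: any 16th integer completes one of the 9 pairs, so 16 choices force a sum of 34.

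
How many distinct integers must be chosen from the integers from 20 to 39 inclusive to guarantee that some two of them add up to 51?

Two chosen integers sum to 51 exactly when both halves of some pair {x, 51−x} with 20 ≤ x ≤ 51−x ≤ 31 are chosen — 6 such pairs.
The remaining 8 elements (those with no distinct partner in range) can never complete a 51-sum, so the worst case takes all of them and one from each pair: 8 + 6 = 14.
The 15th integer has to be the second member of some pair, so 14 + 1 = 15.

15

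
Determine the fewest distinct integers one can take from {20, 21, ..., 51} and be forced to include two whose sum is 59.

23

A set avoiding the sum 59 can contain at most one of each pair {x, 59−x}, plus the 12 elements whose complement lies outside the range.
The integers 30, …, 51 (22 of them) are such a set: any two sum to at least 30+31 = 61 > 59.
By the pigeonhole principle, any 23rd integer completes one of the 10 pairs, so 23 choices force a sum of 59.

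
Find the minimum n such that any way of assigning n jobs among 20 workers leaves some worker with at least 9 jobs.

161

With 160 jobs one could put exactly 8 in each of the 20 workers, and no worker would reach 9.
One more job must land in a worker that already has 8, giving it 9.
So 20 × 8 + 1 = 161 jobs are required.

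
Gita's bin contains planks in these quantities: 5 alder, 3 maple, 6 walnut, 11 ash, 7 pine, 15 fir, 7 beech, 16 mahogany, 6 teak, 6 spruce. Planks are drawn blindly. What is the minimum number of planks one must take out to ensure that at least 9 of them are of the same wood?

65

An adversary could hand out at most 8 planks per wood (7 woods run out sooner): 5 + 3 + 6 + 8 + 7 + 8 + 7 + 8 + 6 + 6 = 64 planks and still no wood has 9.
One more plank lands in a wood already at 8, so 65 draws are enough and 64 are not.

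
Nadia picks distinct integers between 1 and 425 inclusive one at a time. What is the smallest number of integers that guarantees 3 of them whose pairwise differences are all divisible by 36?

73

Integers whose pairwise differences are multiples of 36 are exactly those sharing a remainder mod 36. By the pigeonhole principle, the 36 residue classes mod 36 are the pigeonholes.
With 72 integers one could put 2 in each residue class and have no class reach 3.
The 73rd integer pushes some class to 3, so 36·2 + 1 = 73.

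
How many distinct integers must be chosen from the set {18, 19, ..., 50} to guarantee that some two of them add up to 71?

19

Group the elements by complementary pair {x, 71−x}: {21,50}, {22,49}, {23,48}, …, giving 15 two-element pairs and 3 integers whose partner 71−x falls outside [18,50].
Treating each of those 18 groups as a pigeonhole, one can pick one integer per group — 18 integers — with no two summing to 71.
The 19th integer lands in an occupied pair, forcing a sum of 71.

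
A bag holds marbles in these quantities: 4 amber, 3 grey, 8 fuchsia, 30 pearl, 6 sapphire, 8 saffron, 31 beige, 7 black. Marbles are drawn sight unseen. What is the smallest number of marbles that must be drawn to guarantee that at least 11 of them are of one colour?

57

By pigeonhole, put each drawn marble into a box by colour. The largest draw with every box below 11 takes min(count, 10) from each colour; colours with fewer than 10 contribute all they have.
Σ min(cᵢ, 10) = 4 + 3 + 8 + 10 + 6 + 8 + 10 + 7 = 56.
Draw number 56 + 1 = 57 must push one box to 11.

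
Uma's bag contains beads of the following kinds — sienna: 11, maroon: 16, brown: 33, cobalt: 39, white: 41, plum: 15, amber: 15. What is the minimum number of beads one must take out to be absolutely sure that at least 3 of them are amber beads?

158

In the worst case for collecting amber beads, every non-amber bead comes out first.
There are 11 + 16 + 33 + 39 + 41 + 15 = 155 non-amber beads altogether.
After those, each further bead must be amber, so 155 + 3 = 158 draws guarantee 3 amber beads.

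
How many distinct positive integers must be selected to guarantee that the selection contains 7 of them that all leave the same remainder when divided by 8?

49

The 8 residue classes mod 8 are the pigeonholes.
With 48 integers one could put 6 in each residue class and have no class reach 7.
The 49th integer pushes some class to 7, so 8·6 + 1 = 49.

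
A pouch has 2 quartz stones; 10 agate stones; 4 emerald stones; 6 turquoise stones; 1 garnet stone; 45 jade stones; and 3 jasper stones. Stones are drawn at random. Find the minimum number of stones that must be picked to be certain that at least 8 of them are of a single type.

31

The 7 types are the holes; the stones drawn are the pigeons.
To avoid 8 of any one type, the worst case takes at most 7 of each type, or every stone of a type that has fewer than 7.
That gives 2 + 7 + 4 + 6 + 1 + 7 + 3 = 30 stones with no type reaching 8.
The next stone forces some type to 8, so 30 + 1 = 31.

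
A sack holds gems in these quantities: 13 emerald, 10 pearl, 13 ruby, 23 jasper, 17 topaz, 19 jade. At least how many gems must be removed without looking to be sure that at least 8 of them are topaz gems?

86

In the worst case for collecting topaz gems, every non-topaz gem comes out first.
There are 13 + 10 + 13 + 23 + 19 = 78 non-topaz gems altogether.
After those, each further gem must be topaz, so 78 + 8 = 86 draws guarantee 8 topaz gems.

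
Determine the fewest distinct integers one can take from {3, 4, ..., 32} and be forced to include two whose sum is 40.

A set avoiding the sum 40 can contain at most one of each pair {x, 40−x}, plus the 6 elements whose complement lies outside the range or equal to its own complement.
The integers 3, …, 20 (18 of them) are such a set: any two sum to at least 3+4 = 7 and at most 19+20 = 39 < 40.
Pigeonhole: any 19th integer completes one of the 12 pairs, so 19 choices force a sum of 40.

19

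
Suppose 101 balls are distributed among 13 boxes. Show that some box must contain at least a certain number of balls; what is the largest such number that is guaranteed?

The 13 boxes are the holes and the 101 balls are the pigeons.
If every box held at most 7 balls, the total would be at most 13 × 7 = 91, which is less than 101.
So some box holds at least ⌈101/13⌉ = 8 balls.

8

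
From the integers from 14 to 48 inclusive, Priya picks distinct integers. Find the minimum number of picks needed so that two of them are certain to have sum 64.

Two chosen integers sum to 64 exactly when both halves of some pair {x, 64−x} with 16 ≤ x ≤ 64−x ≤ 48 are chosen — 16 such pairs.
The remaining 3 elements (those with no distinct partner in range) can never complete a 64-sum, so the worst case takes all of them and one from each pair: 3 + 16 = 19.
Pigeonhole: the 20th integer has to be the second member of some pair, so 19 + 1 = 20.

20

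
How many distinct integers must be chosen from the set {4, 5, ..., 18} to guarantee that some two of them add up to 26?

11

Group the elements by complementary pair {x, 26−x}: {8,18}, {9,17}, {10,16}, …, giving 5 two-element pairs, the single value 13 (it cannot pair with itself since the integers are distinct), and 4 integers whose partner 26−x falls outside [4,18].
By the pigeonhole principle, treating each of those 10 groups as a pigeonhole, one can pick one integer per group — 10 integers — with no two summing to 26.
The 11th integer lands in an occupied pair, forcing a sum of 26.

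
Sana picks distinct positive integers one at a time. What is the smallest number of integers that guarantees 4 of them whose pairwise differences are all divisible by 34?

Integers whose pairwise differences are multiples of 34 are exactly those sharing a remainder mod 34. The 34 residue classes mod 34 are the pigeonholes.
With 102 integers one could put 3 in each residue class and have no class reach 4.
The 103rd integer pushes some class to 4, so 34·3 + 1 = 103.

103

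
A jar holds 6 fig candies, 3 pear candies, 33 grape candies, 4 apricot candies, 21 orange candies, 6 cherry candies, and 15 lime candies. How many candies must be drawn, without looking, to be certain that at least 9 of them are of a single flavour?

44

By pigeonhole, the 7 flavours are the holes; the candies drawn are the pigeons.
To avoid 9 of any one flavour, the worst case takes at most 8 of each flavour, or every candy of a flavour that has fewer than 8.
That gives 6 + 3 + 8 + 4 + 8 + 6 + 8 = 43 candies with no flavour reaching 9.
The next candy forces some flavour to 9, so 43 + 1 = 44.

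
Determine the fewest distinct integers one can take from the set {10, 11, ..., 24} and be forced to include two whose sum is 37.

A set avoiding the sum 37 can contain at most one of each pair {x, 37−x}, plus the 3 elements whose complement lies outside the range.
The integers 10, …, 18 (9 of them) are such a set: any two sum to at least 10+11 = 21 and at most 17+18 = 35 < 37.
By the pigeonhole principle, any 10th integer completes one of the 6 pairs, so 10 choices force a sum of 37.

10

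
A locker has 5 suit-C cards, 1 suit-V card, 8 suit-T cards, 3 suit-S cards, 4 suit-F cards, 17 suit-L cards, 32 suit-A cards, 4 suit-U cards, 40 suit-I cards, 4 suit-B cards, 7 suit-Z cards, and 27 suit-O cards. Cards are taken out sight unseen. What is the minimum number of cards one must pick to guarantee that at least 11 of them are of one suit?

77

The 12 suits are the holes; the cards drawn are the pigeons.
To avoid 11 of any one suit, the worst case takes at most 10 of each suit, or every card of a suit that has fewer than 10.
That gives 5 + 1 + 8 + 3 + 4 + 10 + 10 + 4 + 10 + 4 + 7 + 10 = 76 cards with no suit reaching 11.
The next card forces some suit to 11, so 76 + 1 = 77.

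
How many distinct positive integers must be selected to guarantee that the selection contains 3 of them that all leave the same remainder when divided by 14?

29

By pigeonhole, the 14 residue classes mod 14 are the pigeonholes.
With 28 integers one could put 2 in each residue class and have no class reach 3.
The 29th integer pushes some class to 3, so 14·2 + 1 = 29.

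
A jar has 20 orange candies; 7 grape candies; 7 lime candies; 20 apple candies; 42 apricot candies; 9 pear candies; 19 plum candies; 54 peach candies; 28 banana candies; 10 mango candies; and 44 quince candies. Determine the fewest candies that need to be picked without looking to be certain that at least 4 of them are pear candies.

In the worst case for collecting pear candies, every non-pear candy comes out first.
There are 20 + 7 + 7 + 20 + 42 + 19 + 54 + 28 + 10 + 44 = 251 non-pear candies altogether.
After those, each further candy must be pear, so 251 + 4 = 255 draws guarantee 4 pear candies.

255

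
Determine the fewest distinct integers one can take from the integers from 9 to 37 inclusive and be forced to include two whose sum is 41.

Group the elements by complementary pair {x, 41−x}: {9,32}, {10,31}, {11,30}, …, giving 12 two-element pairs and 5 integers whose partner 41−x falls outside [9,37].
By the pigeonhole principle, treating each of those 17 groups as a pigeonhole, one can pick one integer per group — 17 integers — with no two summing to 41.
The 18th integer lands in an occupied pair, forcing a sum of 41.

18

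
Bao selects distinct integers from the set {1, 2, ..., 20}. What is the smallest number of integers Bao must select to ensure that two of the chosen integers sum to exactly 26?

14

Two chosen integers sum to 26 exactly when both halves of some pair {x, 26−x} with 6 ≤ x ≤ 26−x ≤ 20 are chosen — 7 such pairs.
The remaining 6 elements (those with no distinct partner in range) can never complete a 26-sum, so the worst case takes all of them and one from each pair: 6 + 7 = 13.
The 14th integer has to be the second member of some pair, so 13 + 1 = 14.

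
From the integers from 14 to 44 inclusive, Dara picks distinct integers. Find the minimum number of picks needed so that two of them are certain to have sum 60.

Group the elements by complementary pair {x, 60−x}: {16,44}, {17,43}, {18,42}, …, giving 14 two-element pairs, the single value 30 (it cannot pair with itself since the integers are distinct), and 2 integers whose partner 60−x falls outside [14,44].
Treating each of those 17 groups as a pigeonhole, one can pick one integer per group — 17 integers — with no two summing to 60.
The 18th integer lands in an occupied pair, forcing a sum of 60.

18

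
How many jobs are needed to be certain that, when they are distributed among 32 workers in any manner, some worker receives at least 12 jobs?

353

With 352 jobs one could put exactly 11 in each of the 32 workers, and no worker would reach 12.
One more job must land in a worker that already has 11, giving it 12.
So 32 × 11 + 1 = 353 jobs are required.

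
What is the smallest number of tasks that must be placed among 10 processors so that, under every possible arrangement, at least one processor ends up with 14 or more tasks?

131

With 130 tasks one could put exactly 13 in each of the 10 processors, and no processor would reach 14.
Pigeonhole: one more task must land in a processor that already has 13, giving it 14.
So 10 × 13 + 1 = 131 tasks are required.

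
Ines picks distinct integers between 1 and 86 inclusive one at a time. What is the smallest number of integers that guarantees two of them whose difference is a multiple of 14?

Integers whose pairwise differences are multiples of 14 are exactly those sharing a remainder mod 14. By the pigeonhole principle, the 14 residue classes mod 14 are the pigeonholes.
With 14 integers one could put 1 in each residue class and have no class reach 2.
The 15th integer pushes some class to 2, so 14·1 + 1 = 15.

15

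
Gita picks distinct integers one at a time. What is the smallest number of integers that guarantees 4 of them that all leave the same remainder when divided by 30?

91

By the pigeonhole principle, the 30 residue classes mod 30 are the pigeonholes.
With 90 integers one could put 3 in each residue class and have no class reach 4.
The 91st integer pushes some class to 4, so 30·3 + 1 = 91.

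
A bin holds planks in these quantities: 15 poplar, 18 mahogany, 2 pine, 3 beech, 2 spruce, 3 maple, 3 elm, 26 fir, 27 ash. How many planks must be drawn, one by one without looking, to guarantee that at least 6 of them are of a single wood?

Put each drawn plank into a box by wood. The largest draw with every box below 6 takes min(count, 5) from each wood; woods with fewer than 5 contribute all they have.
Σ min(cᵢ, 5) = 5 + 5 + 2 + 3 + 2 + 3 + 3 + 5 + 5 = 33.
Draw number 33 + 1 = 34 must push one box to 6.

34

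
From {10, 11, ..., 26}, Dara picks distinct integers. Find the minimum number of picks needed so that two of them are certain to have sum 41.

Two chosen integers sum to 41 exactly when both halves of some pair {x, 41−x} with 15 ≤ x ≤ 41−x ≤ 26 are chosen — 6 such pairs.
The remaining 5 elements (those with no distinct partner in range) can never complete a 41-sum, so the worst case takes all of them and one from each pair: 5 + 6 = 11.
Pigeonhole: the 12th integer has to be the second member of some pair, so 11 + 1 = 12.

12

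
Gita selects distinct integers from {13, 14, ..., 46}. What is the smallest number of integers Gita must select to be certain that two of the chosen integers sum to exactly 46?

Group the elements by complementary pair {x, 46−x}: {13,33}, {14,32}, {15,31}, …, giving 10 two-element pairs, the single value 23 (it cannot pair with itself since the integers are distinct), and 13 integers whose partner 46−x falls outside [13,46].
By the pigeonhole principle, treating each of those 24 groups as a pigeonhole, one can pick one integer per group — 24 integers — with no two summing to 46.
The 25th integer lands in an occupied pair, forcing a sum of 46.

25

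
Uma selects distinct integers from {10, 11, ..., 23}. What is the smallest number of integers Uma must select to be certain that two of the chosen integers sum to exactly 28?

A set avoiding the sum 28 can contain at most one of each pair {x, 28−x}, plus the 6 elements whose complement lies outside the range or equal to its own complement.
The integers 14, …, 23 (10 of them) are such a set: any two sum to at least 14+15 = 29 > 28.
By pigeonhole, any 11th integer completes one of the 4 pairs, so 11 choices force a sum of 28.

11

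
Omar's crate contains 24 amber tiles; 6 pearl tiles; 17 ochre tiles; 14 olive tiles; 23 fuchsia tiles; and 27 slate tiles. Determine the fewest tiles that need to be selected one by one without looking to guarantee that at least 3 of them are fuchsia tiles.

91

In the worst case for collecting fuchsia tiles, every non-fuchsia tile comes out first.
There are 24 + 6 + 17 + 14 + 27 = 88 non-fuchsia tiles altogether.
After those, each further tile must be fuchsia, so 88 + 3 = 91 draws guarantee 3 fuchsia tiles.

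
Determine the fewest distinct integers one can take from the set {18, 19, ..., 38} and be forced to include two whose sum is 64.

A set avoiding the sum 64 can contain at most one of each pair {x, 64−x}, plus the 9 elements whose complement lies outside the range or equal to its own complement.
The integers 18, …, 32 (15 of them) are such a set: any two sum to at least 18+19 = 37 and at most 31+32 = 63 < 64.
Pigeonhole: any 16th integer completes one of the 6 pairs, so 16 choices force a sum of 64.

16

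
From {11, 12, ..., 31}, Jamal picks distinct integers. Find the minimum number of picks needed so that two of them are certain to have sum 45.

13

A set avoiding the sum 45 can contain at most one of each pair {x, 45−x}, plus the 3 elements whose complement lies outside the range.
The integers 11, …, 22 (12 of them) are such a set: any two sum to at least 11+12 = 23 and at most 21+22 = 43 < 45.
By the pigeonhole principle, any 13th integer completes one of the 9 pairs, so 13 choices force a sum of 45.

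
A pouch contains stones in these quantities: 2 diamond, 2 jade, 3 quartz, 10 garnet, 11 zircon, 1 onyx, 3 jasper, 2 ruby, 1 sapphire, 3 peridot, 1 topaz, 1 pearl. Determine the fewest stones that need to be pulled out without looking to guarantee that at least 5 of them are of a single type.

By pigeonhole, put each drawn stone into a box by type. The largest draw with every box below 5 takes min(count, 4) from each type; types with fewer than 4 contribute all they have.
Σ min(cᵢ, 4) = 2 + 2 + 3 + 4 + 4 + 1 + 3 + 2 + 1 + 3 + 1 + 1 = 27.
Draw number 27 + 1 = 28 must push one box to 5.

28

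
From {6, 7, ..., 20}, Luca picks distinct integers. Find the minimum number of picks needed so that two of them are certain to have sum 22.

11

A set avoiding the sum 22 can contain at most one of each pair {x, 22−x}, plus the 5 elements whose complement lies outside the range or equal to its own complement.
The integers 11, …, 20 (10 of them) are such a set: any two sum to at least 11+12 = 23 > 22.
By the pigeonhole principle, any 11th integer completes one of the 5 pairs, so 11 choices force a sum of 22.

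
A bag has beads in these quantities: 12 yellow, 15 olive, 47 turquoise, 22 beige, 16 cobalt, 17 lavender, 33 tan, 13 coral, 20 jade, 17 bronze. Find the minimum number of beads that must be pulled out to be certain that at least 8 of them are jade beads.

200

In the worst case for collecting jade beads, every non-jade bead comes out first.
There are 12 + 15 + 47 + 22 + 16 + 17 + 33 + 13 + 17 = 192 non-jade beads altogether.
After those, each further bead must be jade, so 192 + 8 = 200 draws guarantee 8 jade beads.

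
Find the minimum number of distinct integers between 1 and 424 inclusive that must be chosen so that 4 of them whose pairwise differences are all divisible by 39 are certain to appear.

118

Integers whose pairwise differences are multiples of 39 are exactly those sharing a remainder mod 39. The 39 residue classes mod 39 are the pigeonholes.
With 117 integers one could put 3 in each residue class and have no class reach 4.
The 118th integer pushes some class to 4, so 39·3 + 1 = 118.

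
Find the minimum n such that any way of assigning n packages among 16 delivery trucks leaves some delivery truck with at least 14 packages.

209

With 208 packages one could put exactly 13 in each of the 16 delivery trucks, and no delivery truck would reach 14.
Pigeonhole: one more package must land in a delivery truck that already has 13, giving it 14.
So 16 × 13 + 1 = 209 packages are required.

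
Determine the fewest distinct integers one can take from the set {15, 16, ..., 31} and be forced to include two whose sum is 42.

Two chosen integers sum to 42 exactly when both halves of some pair {x, 42−x} with 15 ≤ x ≤ 42−x ≤ 27 are chosen — 6 such pairs.
The remaining 5 elements (those with no distinct partner in range) can never complete a 42-sum, so the worst case takes all of them and one from each pair: 5 + 6 = 11.
By the pigeonhole principle, the 12th integer has to be the second member of some pair, so 11 + 1 = 12.

12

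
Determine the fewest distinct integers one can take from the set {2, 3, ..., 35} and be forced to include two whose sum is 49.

Two chosen integers sum to 49 exactly when both halves of some pair {x, 49−x} with 14 ≤ x ≤ 49−x ≤ 35 are chosen — 11 such pairs.
The remaining 12 elements (those with no distinct partner in range) can never complete a 49-sum, so the worst case takes all of them and one from each pair: 12 + 11 = 23.
By the pigeonhole principle, the 24th integer has to be the second member of some pair, so 23 + 1 = 24.

24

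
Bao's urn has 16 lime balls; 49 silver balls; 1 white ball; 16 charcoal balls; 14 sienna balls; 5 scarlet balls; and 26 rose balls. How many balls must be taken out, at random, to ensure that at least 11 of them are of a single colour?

An adversary could hand out at most 10 balls per colour (white, scarlet run out sooner): 10 + 10 + 1 + 10 + 10 + 5 + 10 = 56 balls and still no colour has 11.
One more ball lands in a colour already at 10, so 57 draws are enough and 56 are not.

57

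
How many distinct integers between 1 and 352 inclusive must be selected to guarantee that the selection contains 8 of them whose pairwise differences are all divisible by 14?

Integers whose pairwise differences are multiples of 14 are exactly those sharing a remainder mod 14. The 14 residue classes mod 14 are the pigeonholes.
With 98 integers one could put 7 in each residue class and have no class reach 8.
The 99th integer pushes some class to 8, so 14·7 + 1 = 99.

99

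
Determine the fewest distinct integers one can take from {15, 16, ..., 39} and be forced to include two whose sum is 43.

A set avoiding the sum 43 can contain at most one of each pair {x, 43−x}, plus the 11 elements whose complement lies outside the range.
The integers 22, …, 39 (18 of them) are such a set: any two sum to at least 22+23 = 45 > 43.
By pigeonhole, any 19th integer completes one of the 7 pairs, so 19 choices force a sum of 43.

19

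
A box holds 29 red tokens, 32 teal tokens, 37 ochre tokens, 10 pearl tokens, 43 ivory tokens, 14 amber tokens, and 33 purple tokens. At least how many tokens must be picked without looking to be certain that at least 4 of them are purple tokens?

In the worst case for collecting purple tokens, every non-purple token comes out first.
There are 29 + 32 + 37 + 10 + 43 + 14 = 165 non-purple tokens altogether.
After those, each further token must be purple, so 165 + 4 = 169 draws guarantee 4 purple tokens.

169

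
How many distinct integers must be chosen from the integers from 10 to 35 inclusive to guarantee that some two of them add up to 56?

Two chosen integers sum to 56 exactly when both halves of some pair {x, 56−x} with 21 ≤ x ≤ 56−x ≤ 35 are chosen — 7 such pairs.
The remaining 12 elements (those with no distinct partner in range) can never complete a 56-sum, so the worst case takes all of them and one from each pair: 12 + 7 = 19.
The 20th integer has to be the second member of some pair, so 19 + 1 = 20.

20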